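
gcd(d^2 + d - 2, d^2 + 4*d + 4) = d + 2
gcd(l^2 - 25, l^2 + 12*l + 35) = l + 5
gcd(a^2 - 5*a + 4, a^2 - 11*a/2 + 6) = a - 4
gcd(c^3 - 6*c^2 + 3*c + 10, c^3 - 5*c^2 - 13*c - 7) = c + 1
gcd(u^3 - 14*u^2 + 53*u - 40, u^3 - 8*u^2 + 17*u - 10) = u^2 - 6*u + 5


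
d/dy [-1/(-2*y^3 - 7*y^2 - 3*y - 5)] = (-6*y^2 - 14*y - 3)/(2*y^3 + 7*y^2 + 3*y + 5)^2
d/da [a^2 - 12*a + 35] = 2*a - 12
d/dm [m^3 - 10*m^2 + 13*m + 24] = 3*m^2 - 20*m + 13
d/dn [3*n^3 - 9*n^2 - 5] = 9*n*(n - 2)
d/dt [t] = 1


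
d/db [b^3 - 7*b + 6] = 3*b^2 - 7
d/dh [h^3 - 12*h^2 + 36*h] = 3*h^2 - 24*h + 36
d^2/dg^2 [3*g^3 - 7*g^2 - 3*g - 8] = 18*g - 14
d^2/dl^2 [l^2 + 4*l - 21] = 2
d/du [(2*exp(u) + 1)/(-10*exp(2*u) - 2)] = (5*exp(2*u) + 5*exp(u) - 1)*exp(u)/(25*exp(4*u) + 10*exp(2*u) + 1)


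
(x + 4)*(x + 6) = x^2 + 10*x + 24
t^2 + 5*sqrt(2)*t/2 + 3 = (t + sqrt(2))*(t + 3*sqrt(2)/2)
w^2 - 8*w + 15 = (w - 5)*(w - 3)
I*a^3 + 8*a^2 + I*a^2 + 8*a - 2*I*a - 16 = (a + 2)*(a - 8*I)*(I*a - I)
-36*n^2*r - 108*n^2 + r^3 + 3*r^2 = (-6*n + r)*(6*n + r)*(r + 3)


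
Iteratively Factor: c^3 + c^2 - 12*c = (c + 4)*(c^2 - 3*c) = (c - 3)*(c + 4)*(c)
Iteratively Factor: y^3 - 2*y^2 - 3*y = (y + 1)*(y^2 - 3*y) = y*(y + 1)*(y - 3)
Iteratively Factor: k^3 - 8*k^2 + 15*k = (k)*(k^2 - 8*k + 15) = k*(k - 3)*(k - 5)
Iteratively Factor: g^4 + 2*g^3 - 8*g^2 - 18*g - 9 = (g + 3)*(g^3 - g^2 - 5*g - 3) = (g + 1)*(g + 3)*(g^2 - 2*g - 3) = (g - 3)*(g + 1)*(g + 3)*(g + 1)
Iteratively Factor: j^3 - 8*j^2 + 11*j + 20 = (j - 4)*(j^2 - 4*j - 5) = (j - 5)*(j - 4)*(j + 1)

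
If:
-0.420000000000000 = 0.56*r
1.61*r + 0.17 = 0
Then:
No Solution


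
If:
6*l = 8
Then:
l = 4/3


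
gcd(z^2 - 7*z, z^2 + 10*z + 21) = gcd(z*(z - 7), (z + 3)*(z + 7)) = 1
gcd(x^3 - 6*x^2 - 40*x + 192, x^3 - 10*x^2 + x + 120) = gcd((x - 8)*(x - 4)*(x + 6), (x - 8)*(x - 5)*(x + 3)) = x - 8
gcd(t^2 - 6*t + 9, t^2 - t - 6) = t - 3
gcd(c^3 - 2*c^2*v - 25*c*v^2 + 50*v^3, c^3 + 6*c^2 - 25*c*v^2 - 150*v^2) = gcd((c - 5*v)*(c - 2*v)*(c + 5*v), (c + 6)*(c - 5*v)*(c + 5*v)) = -c^2 + 25*v^2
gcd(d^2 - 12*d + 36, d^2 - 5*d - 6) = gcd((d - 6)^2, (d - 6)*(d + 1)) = d - 6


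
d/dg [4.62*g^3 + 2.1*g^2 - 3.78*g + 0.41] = 13.86*g^2 + 4.2*g - 3.78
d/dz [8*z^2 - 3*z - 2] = 16*z - 3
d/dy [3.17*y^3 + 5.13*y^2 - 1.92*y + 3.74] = 9.51*y^2 + 10.26*y - 1.92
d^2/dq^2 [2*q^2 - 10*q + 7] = 4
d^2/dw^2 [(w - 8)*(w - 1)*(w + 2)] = 6*w - 14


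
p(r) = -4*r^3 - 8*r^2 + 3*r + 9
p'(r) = -12*r^2 - 16*r + 3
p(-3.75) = 96.19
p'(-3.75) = -105.75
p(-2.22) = 6.68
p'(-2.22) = -20.62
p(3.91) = -340.68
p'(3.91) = -243.02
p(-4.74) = 241.02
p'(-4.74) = -190.77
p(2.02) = -50.55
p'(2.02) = -78.28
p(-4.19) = 150.22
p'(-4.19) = -140.63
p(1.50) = -18.00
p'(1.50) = -48.00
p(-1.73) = 0.58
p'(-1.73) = -5.23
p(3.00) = -162.00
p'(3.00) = -153.00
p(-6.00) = 567.00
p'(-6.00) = -333.00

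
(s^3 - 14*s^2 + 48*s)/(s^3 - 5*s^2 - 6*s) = (s - 8)/(s + 1)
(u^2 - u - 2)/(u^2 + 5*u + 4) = (u - 2)/(u + 4)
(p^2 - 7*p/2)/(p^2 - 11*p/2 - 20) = p*(7 - 2*p)/(-2*p^2 + 11*p + 40)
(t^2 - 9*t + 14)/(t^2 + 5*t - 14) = (t - 7)/(t + 7)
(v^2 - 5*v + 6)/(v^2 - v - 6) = (v - 2)/(v + 2)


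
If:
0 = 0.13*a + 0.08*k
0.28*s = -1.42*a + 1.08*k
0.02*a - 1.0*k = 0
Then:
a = 0.00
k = 0.00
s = 0.00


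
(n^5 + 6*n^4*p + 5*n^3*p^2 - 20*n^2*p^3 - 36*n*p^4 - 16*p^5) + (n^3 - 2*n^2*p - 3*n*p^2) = n^5 + 6*n^4*p + 5*n^3*p^2 + n^3 - 20*n^2*p^3 - 2*n^2*p - 36*n*p^4 - 3*n*p^2 - 16*p^5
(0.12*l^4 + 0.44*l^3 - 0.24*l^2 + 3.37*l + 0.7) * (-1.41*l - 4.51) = -0.1692*l^5 - 1.1616*l^4 - 1.646*l^3 - 3.6693*l^2 - 16.1857*l - 3.157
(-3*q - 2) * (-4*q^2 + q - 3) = 12*q^3 + 5*q^2 + 7*q + 6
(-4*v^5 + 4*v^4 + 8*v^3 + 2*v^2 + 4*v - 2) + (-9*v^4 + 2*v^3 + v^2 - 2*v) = -4*v^5 - 5*v^4 + 10*v^3 + 3*v^2 + 2*v - 2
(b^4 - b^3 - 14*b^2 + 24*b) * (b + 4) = b^5 + 3*b^4 - 18*b^3 - 32*b^2 + 96*b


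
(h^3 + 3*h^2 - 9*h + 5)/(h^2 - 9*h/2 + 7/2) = 2*(h^2 + 4*h - 5)/(2*h - 7)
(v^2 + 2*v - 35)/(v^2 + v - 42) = (v - 5)/(v - 6)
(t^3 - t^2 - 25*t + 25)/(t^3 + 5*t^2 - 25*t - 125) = (t - 1)/(t + 5)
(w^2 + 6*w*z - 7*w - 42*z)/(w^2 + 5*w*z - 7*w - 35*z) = (w + 6*z)/(w + 5*z)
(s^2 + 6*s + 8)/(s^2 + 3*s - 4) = (s + 2)/(s - 1)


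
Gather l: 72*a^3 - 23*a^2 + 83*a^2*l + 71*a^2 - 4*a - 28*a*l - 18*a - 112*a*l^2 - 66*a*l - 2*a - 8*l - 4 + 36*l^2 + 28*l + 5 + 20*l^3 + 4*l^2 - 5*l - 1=72*a^3 + 48*a^2 - 24*a + 20*l^3 + l^2*(40 - 112*a) + l*(83*a^2 - 94*a + 15)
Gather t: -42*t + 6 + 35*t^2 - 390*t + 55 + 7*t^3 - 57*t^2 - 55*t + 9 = 7*t^3 - 22*t^2 - 487*t + 70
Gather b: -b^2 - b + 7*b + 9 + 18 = -b^2 + 6*b + 27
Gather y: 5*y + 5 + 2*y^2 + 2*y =2*y^2 + 7*y + 5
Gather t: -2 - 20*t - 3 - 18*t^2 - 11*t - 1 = -18*t^2 - 31*t - 6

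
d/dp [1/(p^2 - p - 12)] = (1 - 2*p)/(-p^2 + p + 12)^2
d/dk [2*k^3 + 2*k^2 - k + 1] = 6*k^2 + 4*k - 1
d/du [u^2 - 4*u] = 2*u - 4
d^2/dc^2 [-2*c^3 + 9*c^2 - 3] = 18 - 12*c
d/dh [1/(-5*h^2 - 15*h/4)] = 4*(8*h + 3)/(5*h^2*(4*h + 3)^2)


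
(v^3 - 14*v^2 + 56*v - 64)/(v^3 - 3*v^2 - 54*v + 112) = (v - 4)/(v + 7)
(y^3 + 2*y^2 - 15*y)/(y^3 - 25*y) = (y - 3)/(y - 5)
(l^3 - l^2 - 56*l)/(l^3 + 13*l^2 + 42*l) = (l - 8)/(l + 6)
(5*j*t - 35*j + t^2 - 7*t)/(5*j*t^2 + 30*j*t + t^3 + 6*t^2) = (t - 7)/(t*(t + 6))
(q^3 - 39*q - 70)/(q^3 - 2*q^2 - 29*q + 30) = (q^2 - 5*q - 14)/(q^2 - 7*q + 6)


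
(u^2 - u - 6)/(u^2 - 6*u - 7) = (-u^2 + u + 6)/(-u^2 + 6*u + 7)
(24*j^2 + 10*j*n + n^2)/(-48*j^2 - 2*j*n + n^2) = (-4*j - n)/(8*j - n)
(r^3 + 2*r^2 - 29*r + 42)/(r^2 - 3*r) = r + 5 - 14/r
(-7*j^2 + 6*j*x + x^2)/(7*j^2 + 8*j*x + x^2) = (-j + x)/(j + x)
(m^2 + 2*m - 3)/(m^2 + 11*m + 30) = (m^2 + 2*m - 3)/(m^2 + 11*m + 30)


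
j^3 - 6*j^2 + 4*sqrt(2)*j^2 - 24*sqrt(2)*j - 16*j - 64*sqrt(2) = (j - 8)*(j + 2)*(j + 4*sqrt(2))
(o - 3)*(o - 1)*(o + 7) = o^3 + 3*o^2 - 25*o + 21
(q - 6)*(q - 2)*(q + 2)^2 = q^4 - 4*q^3 - 16*q^2 + 16*q + 48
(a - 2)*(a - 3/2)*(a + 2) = a^3 - 3*a^2/2 - 4*a + 6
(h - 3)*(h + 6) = h^2 + 3*h - 18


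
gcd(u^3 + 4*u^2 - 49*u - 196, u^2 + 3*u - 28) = u + 7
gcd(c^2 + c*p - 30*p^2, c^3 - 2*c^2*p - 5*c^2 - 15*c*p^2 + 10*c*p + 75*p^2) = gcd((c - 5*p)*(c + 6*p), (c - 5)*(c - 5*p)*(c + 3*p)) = -c + 5*p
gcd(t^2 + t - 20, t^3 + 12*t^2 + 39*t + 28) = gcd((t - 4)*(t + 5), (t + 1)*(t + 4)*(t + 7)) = 1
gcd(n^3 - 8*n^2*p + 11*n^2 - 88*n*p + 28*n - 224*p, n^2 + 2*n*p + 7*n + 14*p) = n + 7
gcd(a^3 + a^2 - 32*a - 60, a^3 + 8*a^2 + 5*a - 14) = a + 2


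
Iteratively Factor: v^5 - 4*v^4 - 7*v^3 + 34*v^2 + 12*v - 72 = (v - 2)*(v^4 - 2*v^3 - 11*v^2 + 12*v + 36) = (v - 3)*(v - 2)*(v^3 + v^2 - 8*v - 12) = (v - 3)*(v - 2)*(v + 2)*(v^2 - v - 6) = (v - 3)^2*(v - 2)*(v + 2)*(v + 2)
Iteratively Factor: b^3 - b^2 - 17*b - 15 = (b - 5)*(b^2 + 4*b + 3) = (b - 5)*(b + 3)*(b + 1)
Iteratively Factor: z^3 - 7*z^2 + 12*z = (z)*(z^2 - 7*z + 12) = z*(z - 3)*(z - 4)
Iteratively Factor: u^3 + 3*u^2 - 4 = (u + 2)*(u^2 + u - 2) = (u - 1)*(u + 2)*(u + 2)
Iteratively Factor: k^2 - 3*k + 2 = (k - 2)*(k - 1)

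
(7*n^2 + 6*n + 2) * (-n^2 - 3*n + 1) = -7*n^4 - 27*n^3 - 13*n^2 + 2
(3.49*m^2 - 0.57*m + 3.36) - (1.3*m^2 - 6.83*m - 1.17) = 2.19*m^2 + 6.26*m + 4.53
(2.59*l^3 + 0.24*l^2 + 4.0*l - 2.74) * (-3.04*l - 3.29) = -7.8736*l^4 - 9.2507*l^3 - 12.9496*l^2 - 4.8304*l + 9.0146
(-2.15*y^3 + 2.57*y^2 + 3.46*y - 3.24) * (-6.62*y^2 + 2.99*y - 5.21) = 14.233*y^5 - 23.4419*y^4 - 4.0194*y^3 + 18.4045*y^2 - 27.7142*y + 16.8804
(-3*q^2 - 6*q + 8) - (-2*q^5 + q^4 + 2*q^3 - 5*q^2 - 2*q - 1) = 2*q^5 - q^4 - 2*q^3 + 2*q^2 - 4*q + 9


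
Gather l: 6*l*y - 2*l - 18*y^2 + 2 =l*(6*y - 2) - 18*y^2 + 2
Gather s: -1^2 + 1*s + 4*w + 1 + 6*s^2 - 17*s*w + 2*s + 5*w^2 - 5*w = 6*s^2 + s*(3 - 17*w) + 5*w^2 - w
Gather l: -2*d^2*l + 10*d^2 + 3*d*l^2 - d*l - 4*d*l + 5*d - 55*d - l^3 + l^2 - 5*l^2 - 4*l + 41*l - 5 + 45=10*d^2 - 50*d - l^3 + l^2*(3*d - 4) + l*(-2*d^2 - 5*d + 37) + 40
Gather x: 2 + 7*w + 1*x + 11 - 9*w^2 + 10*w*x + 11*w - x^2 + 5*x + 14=-9*w^2 + 18*w - x^2 + x*(10*w + 6) + 27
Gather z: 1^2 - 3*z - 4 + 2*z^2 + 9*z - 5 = 2*z^2 + 6*z - 8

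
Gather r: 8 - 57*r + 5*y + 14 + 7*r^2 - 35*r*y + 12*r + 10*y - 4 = 7*r^2 + r*(-35*y - 45) + 15*y + 18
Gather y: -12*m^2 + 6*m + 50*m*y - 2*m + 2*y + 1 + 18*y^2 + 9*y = -12*m^2 + 4*m + 18*y^2 + y*(50*m + 11) + 1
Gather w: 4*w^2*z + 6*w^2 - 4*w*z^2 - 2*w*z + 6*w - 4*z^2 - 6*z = w^2*(4*z + 6) + w*(-4*z^2 - 2*z + 6) - 4*z^2 - 6*z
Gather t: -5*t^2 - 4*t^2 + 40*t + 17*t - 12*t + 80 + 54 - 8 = -9*t^2 + 45*t + 126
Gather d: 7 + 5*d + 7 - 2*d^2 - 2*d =-2*d^2 + 3*d + 14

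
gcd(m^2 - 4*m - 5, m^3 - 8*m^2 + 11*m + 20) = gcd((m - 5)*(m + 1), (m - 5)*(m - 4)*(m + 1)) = m^2 - 4*m - 5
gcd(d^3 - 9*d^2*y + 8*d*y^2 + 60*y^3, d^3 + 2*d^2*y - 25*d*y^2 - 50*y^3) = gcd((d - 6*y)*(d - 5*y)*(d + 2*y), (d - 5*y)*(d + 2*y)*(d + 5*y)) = -d^2 + 3*d*y + 10*y^2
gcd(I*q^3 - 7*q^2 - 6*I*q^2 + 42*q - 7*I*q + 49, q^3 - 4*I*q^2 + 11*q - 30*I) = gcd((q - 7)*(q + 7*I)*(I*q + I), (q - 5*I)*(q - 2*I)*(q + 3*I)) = 1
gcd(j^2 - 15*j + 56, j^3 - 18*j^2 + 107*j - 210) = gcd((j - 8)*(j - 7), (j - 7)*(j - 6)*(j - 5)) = j - 7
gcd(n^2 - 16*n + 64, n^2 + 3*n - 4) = 1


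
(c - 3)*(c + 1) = c^2 - 2*c - 3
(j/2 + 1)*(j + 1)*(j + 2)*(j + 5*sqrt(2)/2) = j^4/2 + 5*sqrt(2)*j^3/4 + 5*j^3/2 + 4*j^2 + 25*sqrt(2)*j^2/4 + 2*j + 10*sqrt(2)*j + 5*sqrt(2)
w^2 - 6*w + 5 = (w - 5)*(w - 1)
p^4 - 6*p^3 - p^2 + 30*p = p*(p - 5)*(p - 3)*(p + 2)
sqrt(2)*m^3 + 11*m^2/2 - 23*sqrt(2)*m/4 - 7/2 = (m - sqrt(2))*(m + 7*sqrt(2)/2)*(sqrt(2)*m + 1/2)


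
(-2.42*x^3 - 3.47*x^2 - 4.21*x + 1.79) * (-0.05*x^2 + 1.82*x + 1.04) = 0.121*x^5 - 4.2309*x^4 - 8.6217*x^3 - 11.3605*x^2 - 1.1206*x + 1.8616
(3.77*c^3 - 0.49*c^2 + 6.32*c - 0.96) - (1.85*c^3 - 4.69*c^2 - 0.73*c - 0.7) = 1.92*c^3 + 4.2*c^2 + 7.05*c - 0.26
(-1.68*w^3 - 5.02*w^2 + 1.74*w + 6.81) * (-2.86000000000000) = 4.8048*w^3 + 14.3572*w^2 - 4.9764*w - 19.4766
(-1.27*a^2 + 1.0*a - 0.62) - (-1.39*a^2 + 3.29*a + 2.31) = 0.12*a^2 - 2.29*a - 2.93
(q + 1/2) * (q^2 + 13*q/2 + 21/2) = q^3 + 7*q^2 + 55*q/4 + 21/4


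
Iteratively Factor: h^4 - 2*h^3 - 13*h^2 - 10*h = (h + 1)*(h^3 - 3*h^2 - 10*h) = (h - 5)*(h + 1)*(h^2 + 2*h) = h*(h - 5)*(h + 1)*(h + 2)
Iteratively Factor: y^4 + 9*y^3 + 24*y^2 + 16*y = (y)*(y^3 + 9*y^2 + 24*y + 16) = y*(y + 4)*(y^2 + 5*y + 4) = y*(y + 4)^2*(y + 1)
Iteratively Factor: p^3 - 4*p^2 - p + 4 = (p - 1)*(p^2 - 3*p - 4) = (p - 1)*(p + 1)*(p - 4)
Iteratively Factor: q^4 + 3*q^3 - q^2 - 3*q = (q)*(q^3 + 3*q^2 - q - 3) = q*(q - 1)*(q^2 + 4*q + 3) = q*(q - 1)*(q + 3)*(q + 1)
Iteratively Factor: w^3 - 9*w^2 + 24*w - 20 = (w - 2)*(w^2 - 7*w + 10) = (w - 5)*(w - 2)*(w - 2)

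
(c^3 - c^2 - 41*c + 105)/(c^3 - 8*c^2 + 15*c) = (c + 7)/c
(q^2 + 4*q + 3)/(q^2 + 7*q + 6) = (q + 3)/(q + 6)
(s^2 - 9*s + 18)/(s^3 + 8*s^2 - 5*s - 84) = (s - 6)/(s^2 + 11*s + 28)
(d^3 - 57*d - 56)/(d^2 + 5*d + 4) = (d^2 - d - 56)/(d + 4)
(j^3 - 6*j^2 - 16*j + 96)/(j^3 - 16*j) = (j - 6)/j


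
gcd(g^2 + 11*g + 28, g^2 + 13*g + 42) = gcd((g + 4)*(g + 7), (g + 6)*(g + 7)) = g + 7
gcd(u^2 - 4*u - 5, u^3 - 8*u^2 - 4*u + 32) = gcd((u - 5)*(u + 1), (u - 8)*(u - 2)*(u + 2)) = 1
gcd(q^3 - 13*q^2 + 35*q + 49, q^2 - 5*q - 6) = q + 1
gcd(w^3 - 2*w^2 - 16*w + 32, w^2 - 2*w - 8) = w - 4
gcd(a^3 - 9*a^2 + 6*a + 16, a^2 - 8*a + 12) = a - 2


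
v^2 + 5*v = v*(v + 5)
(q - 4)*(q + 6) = q^2 + 2*q - 24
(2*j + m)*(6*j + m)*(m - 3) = 12*j^2*m - 36*j^2 + 8*j*m^2 - 24*j*m + m^3 - 3*m^2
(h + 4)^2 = h^2 + 8*h + 16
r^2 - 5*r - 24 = (r - 8)*(r + 3)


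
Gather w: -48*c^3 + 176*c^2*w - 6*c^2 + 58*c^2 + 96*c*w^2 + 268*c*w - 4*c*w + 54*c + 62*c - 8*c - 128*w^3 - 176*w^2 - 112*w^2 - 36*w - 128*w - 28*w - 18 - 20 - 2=-48*c^3 + 52*c^2 + 108*c - 128*w^3 + w^2*(96*c - 288) + w*(176*c^2 + 264*c - 192) - 40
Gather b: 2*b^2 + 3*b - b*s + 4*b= 2*b^2 + b*(7 - s)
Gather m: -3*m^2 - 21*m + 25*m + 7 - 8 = -3*m^2 + 4*m - 1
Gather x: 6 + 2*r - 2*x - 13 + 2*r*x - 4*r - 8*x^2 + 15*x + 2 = -2*r - 8*x^2 + x*(2*r + 13) - 5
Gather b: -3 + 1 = -2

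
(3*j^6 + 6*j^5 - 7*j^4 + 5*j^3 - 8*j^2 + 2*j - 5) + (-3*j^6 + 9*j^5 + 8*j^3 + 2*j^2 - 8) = 15*j^5 - 7*j^4 + 13*j^3 - 6*j^2 + 2*j - 13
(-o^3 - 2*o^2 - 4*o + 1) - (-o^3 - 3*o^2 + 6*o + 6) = o^2 - 10*o - 5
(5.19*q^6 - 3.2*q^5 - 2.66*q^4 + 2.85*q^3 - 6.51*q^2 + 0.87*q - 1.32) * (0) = 0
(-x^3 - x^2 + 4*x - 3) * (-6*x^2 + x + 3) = 6*x^5 + 5*x^4 - 28*x^3 + 19*x^2 + 9*x - 9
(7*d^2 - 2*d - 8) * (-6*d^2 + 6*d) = -42*d^4 + 54*d^3 + 36*d^2 - 48*d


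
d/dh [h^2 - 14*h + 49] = 2*h - 14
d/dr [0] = 0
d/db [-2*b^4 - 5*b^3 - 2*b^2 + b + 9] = -8*b^3 - 15*b^2 - 4*b + 1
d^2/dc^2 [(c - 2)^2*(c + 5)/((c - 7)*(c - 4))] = 8*(22*c^3 - 237*c^2 + 759*c - 571)/(c^6 - 33*c^5 + 447*c^4 - 3179*c^3 + 12516*c^2 - 25872*c + 21952)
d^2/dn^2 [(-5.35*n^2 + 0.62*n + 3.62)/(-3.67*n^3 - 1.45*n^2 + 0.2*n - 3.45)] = (144.11723*n^6 - 50.1043079999999*n^5 - 581.323596*n^4 - 1256.98189*n^3 - 96.10251*n^2 + 299.91588*n + 162.42965)/(49.430863*n^9 + 58.589715*n^8 + 15.067185*n^7 + 136.06594*n^6 + 109.33395*n^5 + 6.741075*n^4 + 125.035525*n^3 + 52.189875*n^2 - 7.1415*n + 41.063625)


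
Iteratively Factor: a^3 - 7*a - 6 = (a - 3)*(a^2 + 3*a + 2) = (a - 3)*(a + 2)*(a + 1)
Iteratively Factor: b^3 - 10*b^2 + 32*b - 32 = (b - 2)*(b^2 - 8*b + 16) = (b - 4)*(b - 2)*(b - 4)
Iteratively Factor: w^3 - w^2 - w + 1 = (w + 1)*(w^2 - 2*w + 1) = (w - 1)*(w + 1)*(w - 1)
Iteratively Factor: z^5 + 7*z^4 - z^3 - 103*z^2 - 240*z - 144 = (z + 4)*(z^4 + 3*z^3 - 13*z^2 - 51*z - 36) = (z + 3)*(z + 4)*(z^3 - 13*z - 12) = (z + 1)*(z + 3)*(z + 4)*(z^2 - z - 12) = (z + 1)*(z + 3)^2*(z + 4)*(z - 4)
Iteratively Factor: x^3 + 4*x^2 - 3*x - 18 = (x + 3)*(x^2 + x - 6) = (x + 3)^2*(x - 2)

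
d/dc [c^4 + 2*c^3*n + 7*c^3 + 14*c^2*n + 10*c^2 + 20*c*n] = 4*c^3 + 6*c^2*n + 21*c^2 + 28*c*n + 20*c + 20*n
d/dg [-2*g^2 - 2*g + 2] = -4*g - 2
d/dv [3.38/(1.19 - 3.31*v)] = 11.1878/(3.31*v - 1.19)^2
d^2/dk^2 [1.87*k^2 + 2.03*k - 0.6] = 3.74000000000000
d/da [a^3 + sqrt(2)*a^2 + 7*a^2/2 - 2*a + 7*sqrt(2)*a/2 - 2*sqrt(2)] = 3*a^2 + 2*sqrt(2)*a + 7*a - 2 + 7*sqrt(2)/2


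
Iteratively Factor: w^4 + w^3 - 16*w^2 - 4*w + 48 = (w - 2)*(w^3 + 3*w^2 - 10*w - 24) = (w - 2)*(w + 4)*(w^2 - w - 6) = (w - 3)*(w - 2)*(w + 4)*(w + 2)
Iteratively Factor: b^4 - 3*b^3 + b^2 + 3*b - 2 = (b - 1)*(b^3 - 2*b^2 - b + 2) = (b - 1)*(b + 1)*(b^2 - 3*b + 2) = (b - 2)*(b - 1)*(b + 1)*(b - 1)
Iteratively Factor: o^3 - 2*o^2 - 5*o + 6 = (o + 2)*(o^2 - 4*o + 3) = (o - 3)*(o + 2)*(o - 1)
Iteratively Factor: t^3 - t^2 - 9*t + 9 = (t + 3)*(t^2 - 4*t + 3) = (t - 1)*(t + 3)*(t - 3)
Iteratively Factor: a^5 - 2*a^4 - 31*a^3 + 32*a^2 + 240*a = (a - 4)*(a^4 + 2*a^3 - 23*a^2 - 60*a) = a*(a - 4)*(a^3 + 2*a^2 - 23*a - 60) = a*(a - 4)*(a + 3)*(a^2 - a - 20) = a*(a - 5)*(a - 4)*(a + 3)*(a + 4)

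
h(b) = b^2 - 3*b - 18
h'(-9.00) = -21.00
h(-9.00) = 90.00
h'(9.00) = 15.00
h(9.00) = 36.00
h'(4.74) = 6.48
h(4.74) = -9.75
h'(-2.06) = -7.12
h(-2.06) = -7.58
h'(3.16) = 3.32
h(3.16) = -17.49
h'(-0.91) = -4.82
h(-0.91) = -14.44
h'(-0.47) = -3.94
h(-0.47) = -16.37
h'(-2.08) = -7.16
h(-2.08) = -7.43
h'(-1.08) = -5.16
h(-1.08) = -13.59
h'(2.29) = 1.58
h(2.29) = -19.63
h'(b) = 2*b - 3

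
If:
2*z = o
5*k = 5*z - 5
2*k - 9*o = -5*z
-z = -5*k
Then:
No Solution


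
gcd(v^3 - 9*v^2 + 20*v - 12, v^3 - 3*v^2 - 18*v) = v - 6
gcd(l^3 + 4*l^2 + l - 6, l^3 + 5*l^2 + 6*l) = l^2 + 5*l + 6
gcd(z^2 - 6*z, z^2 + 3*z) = z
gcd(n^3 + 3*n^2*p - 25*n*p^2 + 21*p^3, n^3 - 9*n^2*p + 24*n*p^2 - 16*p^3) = -n + p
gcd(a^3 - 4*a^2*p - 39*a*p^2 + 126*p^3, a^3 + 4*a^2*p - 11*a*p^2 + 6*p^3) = a + 6*p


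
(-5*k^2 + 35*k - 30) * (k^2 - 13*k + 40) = -5*k^4 + 100*k^3 - 685*k^2 + 1790*k - 1200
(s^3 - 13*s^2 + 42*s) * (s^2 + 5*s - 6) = s^5 - 8*s^4 - 29*s^3 + 288*s^2 - 252*s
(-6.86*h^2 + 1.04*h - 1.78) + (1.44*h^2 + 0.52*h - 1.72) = -5.42*h^2 + 1.56*h - 3.5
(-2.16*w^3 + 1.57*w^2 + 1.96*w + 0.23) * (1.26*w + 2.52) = -2.7216*w^4 - 3.465*w^3 + 6.426*w^2 + 5.229*w + 0.5796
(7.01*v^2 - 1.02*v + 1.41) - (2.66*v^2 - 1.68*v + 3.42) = 4.35*v^2 + 0.66*v - 2.01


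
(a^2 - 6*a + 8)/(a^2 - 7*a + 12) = (a - 2)/(a - 3)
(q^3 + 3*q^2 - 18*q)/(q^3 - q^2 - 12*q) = (-q^2 - 3*q + 18)/(-q^2 + q + 12)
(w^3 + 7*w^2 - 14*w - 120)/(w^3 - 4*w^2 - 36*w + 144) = (w + 5)/(w - 6)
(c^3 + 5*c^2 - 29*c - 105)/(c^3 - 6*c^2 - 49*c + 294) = (c^2 - 2*c - 15)/(c^2 - 13*c + 42)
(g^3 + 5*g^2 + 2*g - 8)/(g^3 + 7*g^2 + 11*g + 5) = (g^3 + 5*g^2 + 2*g - 8)/(g^3 + 7*g^2 + 11*g + 5)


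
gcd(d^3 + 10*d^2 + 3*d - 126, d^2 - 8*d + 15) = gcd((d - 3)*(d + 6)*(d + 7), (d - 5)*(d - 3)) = d - 3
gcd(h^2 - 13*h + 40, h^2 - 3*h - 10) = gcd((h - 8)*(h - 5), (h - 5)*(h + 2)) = h - 5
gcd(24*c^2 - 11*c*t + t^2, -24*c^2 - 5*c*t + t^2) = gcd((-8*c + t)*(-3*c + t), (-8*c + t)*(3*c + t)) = -8*c + t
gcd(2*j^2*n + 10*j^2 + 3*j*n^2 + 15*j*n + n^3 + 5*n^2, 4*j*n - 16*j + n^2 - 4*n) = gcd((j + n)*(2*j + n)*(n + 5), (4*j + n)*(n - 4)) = 1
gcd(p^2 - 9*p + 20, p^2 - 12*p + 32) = p - 4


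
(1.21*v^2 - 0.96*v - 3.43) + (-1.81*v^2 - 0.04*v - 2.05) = -0.6*v^2 - 1.0*v - 5.48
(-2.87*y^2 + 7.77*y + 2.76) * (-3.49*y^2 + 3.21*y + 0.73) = 10.0163*y^4 - 36.33*y^3 + 13.2142*y^2 + 14.5317*y + 2.0148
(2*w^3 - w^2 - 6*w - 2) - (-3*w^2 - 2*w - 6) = 2*w^3 + 2*w^2 - 4*w + 4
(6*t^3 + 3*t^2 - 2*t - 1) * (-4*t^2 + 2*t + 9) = -24*t^5 + 68*t^3 + 27*t^2 - 20*t - 9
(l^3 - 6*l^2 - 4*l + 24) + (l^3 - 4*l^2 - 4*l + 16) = 2*l^3 - 10*l^2 - 8*l + 40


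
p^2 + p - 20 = (p - 4)*(p + 5)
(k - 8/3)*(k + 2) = k^2 - 2*k/3 - 16/3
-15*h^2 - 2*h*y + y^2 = (-5*h + y)*(3*h + y)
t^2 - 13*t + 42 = (t - 7)*(t - 6)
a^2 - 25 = (a - 5)*(a + 5)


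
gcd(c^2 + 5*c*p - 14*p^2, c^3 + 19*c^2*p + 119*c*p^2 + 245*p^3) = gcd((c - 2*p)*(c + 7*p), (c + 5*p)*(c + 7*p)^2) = c + 7*p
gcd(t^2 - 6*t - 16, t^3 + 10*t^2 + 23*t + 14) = t + 2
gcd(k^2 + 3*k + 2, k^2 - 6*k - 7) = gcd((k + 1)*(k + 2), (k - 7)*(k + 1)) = k + 1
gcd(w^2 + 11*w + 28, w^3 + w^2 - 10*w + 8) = w + 4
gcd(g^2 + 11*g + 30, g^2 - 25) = g + 5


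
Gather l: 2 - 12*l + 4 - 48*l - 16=-60*l - 10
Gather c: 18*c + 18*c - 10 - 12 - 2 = 36*c - 24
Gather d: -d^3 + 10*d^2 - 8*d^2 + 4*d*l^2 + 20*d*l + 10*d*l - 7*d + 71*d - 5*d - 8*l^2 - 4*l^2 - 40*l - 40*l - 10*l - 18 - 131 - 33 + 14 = -d^3 + 2*d^2 + d*(4*l^2 + 30*l + 59) - 12*l^2 - 90*l - 168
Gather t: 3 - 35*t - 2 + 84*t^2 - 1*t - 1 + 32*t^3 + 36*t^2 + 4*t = 32*t^3 + 120*t^2 - 32*t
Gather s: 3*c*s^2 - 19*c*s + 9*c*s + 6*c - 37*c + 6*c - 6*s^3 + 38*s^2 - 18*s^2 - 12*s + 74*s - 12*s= -25*c - 6*s^3 + s^2*(3*c + 20) + s*(50 - 10*c)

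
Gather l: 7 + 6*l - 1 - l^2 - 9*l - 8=-l^2 - 3*l - 2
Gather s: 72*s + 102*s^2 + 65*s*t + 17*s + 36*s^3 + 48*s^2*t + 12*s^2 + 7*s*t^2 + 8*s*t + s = 36*s^3 + s^2*(48*t + 114) + s*(7*t^2 + 73*t + 90)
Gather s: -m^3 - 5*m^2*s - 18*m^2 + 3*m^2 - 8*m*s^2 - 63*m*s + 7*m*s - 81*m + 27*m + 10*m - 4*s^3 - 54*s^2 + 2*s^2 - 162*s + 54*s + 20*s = -m^3 - 15*m^2 - 44*m - 4*s^3 + s^2*(-8*m - 52) + s*(-5*m^2 - 56*m - 88)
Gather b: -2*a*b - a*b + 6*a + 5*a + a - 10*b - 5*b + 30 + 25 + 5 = 12*a + b*(-3*a - 15) + 60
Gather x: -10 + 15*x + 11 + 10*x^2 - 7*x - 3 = 10*x^2 + 8*x - 2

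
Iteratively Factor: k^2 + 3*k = (k + 3)*(k)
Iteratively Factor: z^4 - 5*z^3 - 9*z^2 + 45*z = (z - 5)*(z^3 - 9*z) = (z - 5)*(z + 3)*(z^2 - 3*z) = (z - 5)*(z - 3)*(z + 3)*(z)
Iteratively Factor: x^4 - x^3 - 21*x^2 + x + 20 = (x - 1)*(x^3 - 21*x - 20) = (x - 5)*(x - 1)*(x^2 + 5*x + 4) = (x - 5)*(x - 1)*(x + 1)*(x + 4)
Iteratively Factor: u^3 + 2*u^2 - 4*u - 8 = (u - 2)*(u^2 + 4*u + 4) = (u - 2)*(u + 2)*(u + 2)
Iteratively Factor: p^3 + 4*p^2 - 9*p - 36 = (p - 3)*(p^2 + 7*p + 12) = (p - 3)*(p + 3)*(p + 4)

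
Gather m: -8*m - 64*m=-72*m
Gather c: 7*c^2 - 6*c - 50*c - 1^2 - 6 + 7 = 7*c^2 - 56*c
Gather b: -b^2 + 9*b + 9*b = -b^2 + 18*b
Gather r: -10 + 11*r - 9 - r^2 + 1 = -r^2 + 11*r - 18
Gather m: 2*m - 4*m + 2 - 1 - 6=-2*m - 5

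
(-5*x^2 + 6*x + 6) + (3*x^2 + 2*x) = -2*x^2 + 8*x + 6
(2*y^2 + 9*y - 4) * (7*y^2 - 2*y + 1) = 14*y^4 + 59*y^3 - 44*y^2 + 17*y - 4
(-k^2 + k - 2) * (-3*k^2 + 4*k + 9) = 3*k^4 - 7*k^3 + k^2 + k - 18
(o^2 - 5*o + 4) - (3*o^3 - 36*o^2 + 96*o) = -3*o^3 + 37*o^2 - 101*o + 4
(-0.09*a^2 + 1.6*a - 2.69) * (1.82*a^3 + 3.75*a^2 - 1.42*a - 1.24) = -0.1638*a^5 + 2.5745*a^4 + 1.232*a^3 - 12.2479*a^2 + 1.8358*a + 3.3356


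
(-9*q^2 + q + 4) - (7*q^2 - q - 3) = -16*q^2 + 2*q + 7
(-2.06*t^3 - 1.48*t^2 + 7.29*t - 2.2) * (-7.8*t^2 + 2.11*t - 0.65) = 16.068*t^5 + 7.1974*t^4 - 58.6458*t^3 + 33.5039*t^2 - 9.3805*t + 1.43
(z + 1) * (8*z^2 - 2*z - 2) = 8*z^3 + 6*z^2 - 4*z - 2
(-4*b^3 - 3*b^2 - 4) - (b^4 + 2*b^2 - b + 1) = -b^4 - 4*b^3 - 5*b^2 + b - 5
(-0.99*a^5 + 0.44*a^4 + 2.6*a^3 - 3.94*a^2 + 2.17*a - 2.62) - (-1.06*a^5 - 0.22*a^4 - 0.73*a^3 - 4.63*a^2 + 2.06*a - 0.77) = 0.0700000000000001*a^5 + 0.66*a^4 + 3.33*a^3 + 0.69*a^2 + 0.11*a - 1.85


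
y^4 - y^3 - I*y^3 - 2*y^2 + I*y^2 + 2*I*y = y*(y - 2)*(y + 1)*(y - I)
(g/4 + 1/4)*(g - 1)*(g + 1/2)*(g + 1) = g^4/4 + 3*g^3/8 - g^2/8 - 3*g/8 - 1/8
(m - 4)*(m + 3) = m^2 - m - 12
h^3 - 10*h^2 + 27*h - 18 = (h - 6)*(h - 3)*(h - 1)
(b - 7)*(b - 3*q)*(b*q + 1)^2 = b^4*q^2 - 3*b^3*q^3 - 7*b^3*q^2 + 2*b^3*q + 21*b^2*q^3 - 6*b^2*q^2 - 14*b^2*q + b^2 + 42*b*q^2 - 3*b*q - 7*b + 21*q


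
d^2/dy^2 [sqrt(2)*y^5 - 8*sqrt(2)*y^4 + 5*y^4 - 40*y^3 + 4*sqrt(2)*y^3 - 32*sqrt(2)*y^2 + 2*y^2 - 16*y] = 20*sqrt(2)*y^3 - 96*sqrt(2)*y^2 + 60*y^2 - 240*y + 24*sqrt(2)*y - 64*sqrt(2) + 4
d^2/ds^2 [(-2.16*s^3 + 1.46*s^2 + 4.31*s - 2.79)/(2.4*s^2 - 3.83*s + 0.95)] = (-2.8421709430404e-14*s^5 + 5.6843418860808e-14*s^4 + 22.971792*s^3 - 69.24024*s^2 + 83.21688*s - 35.130892)/(13.824*s^6 - 66.1824*s^5 + 122.03208*s^4 - 108.576287*s^3 + 48.304365*s^2 - 10.369725*s + 0.857375)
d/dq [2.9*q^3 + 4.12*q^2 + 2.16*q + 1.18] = 8.7*q^2 + 8.24*q + 2.16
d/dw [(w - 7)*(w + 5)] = 2*w - 2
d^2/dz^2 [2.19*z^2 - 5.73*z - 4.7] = 4.38000000000000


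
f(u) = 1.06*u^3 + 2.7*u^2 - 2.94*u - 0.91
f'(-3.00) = 9.48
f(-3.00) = 3.59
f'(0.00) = -2.94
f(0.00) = -0.91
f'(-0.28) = -4.20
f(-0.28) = 0.10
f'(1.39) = 10.71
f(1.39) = 3.07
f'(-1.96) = -1.31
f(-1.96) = 7.24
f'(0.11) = -2.31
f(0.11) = -1.20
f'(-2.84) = 7.37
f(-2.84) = 4.94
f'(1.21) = 8.25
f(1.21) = 1.36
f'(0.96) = 5.17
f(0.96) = -0.31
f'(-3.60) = 18.83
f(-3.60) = -4.79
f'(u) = 3.18*u^2 + 5.4*u - 2.94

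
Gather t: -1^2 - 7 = -8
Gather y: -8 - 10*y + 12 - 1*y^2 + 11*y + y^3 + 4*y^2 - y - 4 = y^3 + 3*y^2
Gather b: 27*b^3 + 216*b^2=27*b^3 + 216*b^2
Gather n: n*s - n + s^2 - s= n*(s - 1) + s^2 - s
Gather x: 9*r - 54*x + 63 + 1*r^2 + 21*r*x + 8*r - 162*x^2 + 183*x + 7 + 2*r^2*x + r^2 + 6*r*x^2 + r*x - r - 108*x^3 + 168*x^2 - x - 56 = 2*r^2 + 16*r - 108*x^3 + x^2*(6*r + 6) + x*(2*r^2 + 22*r + 128) + 14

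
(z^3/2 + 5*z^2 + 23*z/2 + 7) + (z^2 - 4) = z^3/2 + 6*z^2 + 23*z/2 + 3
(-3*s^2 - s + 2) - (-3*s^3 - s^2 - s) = 3*s^3 - 2*s^2 + 2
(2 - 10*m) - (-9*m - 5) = 7 - m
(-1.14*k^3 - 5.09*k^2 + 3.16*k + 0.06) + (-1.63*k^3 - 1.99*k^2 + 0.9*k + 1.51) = -2.77*k^3 - 7.08*k^2 + 4.06*k + 1.57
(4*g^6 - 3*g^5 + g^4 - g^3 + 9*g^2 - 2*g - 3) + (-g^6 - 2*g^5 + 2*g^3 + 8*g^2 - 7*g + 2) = 3*g^6 - 5*g^5 + g^4 + g^3 + 17*g^2 - 9*g - 1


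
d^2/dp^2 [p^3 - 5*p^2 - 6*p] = 6*p - 10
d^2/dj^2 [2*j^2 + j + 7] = 4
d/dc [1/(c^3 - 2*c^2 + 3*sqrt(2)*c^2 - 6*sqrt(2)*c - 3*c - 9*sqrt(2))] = (-3*c^2 - 6*sqrt(2)*c + 4*c + 3 + 6*sqrt(2))/(-c^3 - 3*sqrt(2)*c^2 + 2*c^2 + 3*c + 6*sqrt(2)*c + 9*sqrt(2))^2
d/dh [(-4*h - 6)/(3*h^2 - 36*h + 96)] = 4*(h^2 + 3*h - 50)/(3*(h^4 - 24*h^3 + 208*h^2 - 768*h + 1024))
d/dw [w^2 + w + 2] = 2*w + 1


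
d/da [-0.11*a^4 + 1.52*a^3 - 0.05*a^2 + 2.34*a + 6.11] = -0.44*a^3 + 4.56*a^2 - 0.1*a + 2.34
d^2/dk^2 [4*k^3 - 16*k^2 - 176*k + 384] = 24*k - 32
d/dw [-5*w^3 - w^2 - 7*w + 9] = -15*w^2 - 2*w - 7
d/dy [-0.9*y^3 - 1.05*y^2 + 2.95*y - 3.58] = -2.7*y^2 - 2.1*y + 2.95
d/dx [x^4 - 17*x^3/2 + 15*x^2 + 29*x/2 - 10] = 4*x^3 - 51*x^2/2 + 30*x + 29/2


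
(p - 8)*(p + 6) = p^2 - 2*p - 48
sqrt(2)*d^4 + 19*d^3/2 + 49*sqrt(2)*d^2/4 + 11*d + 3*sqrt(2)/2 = (d + sqrt(2)/2)*(d + sqrt(2))*(d + 3*sqrt(2))*(sqrt(2)*d + 1/2)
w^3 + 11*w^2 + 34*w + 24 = (w + 1)*(w + 4)*(w + 6)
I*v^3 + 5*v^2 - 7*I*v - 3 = (v - 3*I)*(v - I)*(I*v + 1)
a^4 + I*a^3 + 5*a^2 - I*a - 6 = (a - 2*I)*(a + 3*I)*(-I*a + I)*(I*a + I)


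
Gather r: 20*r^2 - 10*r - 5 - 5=20*r^2 - 10*r - 10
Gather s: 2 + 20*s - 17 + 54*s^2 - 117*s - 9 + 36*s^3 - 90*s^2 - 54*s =36*s^3 - 36*s^2 - 151*s - 24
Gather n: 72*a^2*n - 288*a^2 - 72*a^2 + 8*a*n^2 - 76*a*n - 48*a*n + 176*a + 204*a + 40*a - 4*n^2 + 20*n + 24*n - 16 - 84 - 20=-360*a^2 + 420*a + n^2*(8*a - 4) + n*(72*a^2 - 124*a + 44) - 120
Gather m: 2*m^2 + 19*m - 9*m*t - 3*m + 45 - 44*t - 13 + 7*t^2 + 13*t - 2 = 2*m^2 + m*(16 - 9*t) + 7*t^2 - 31*t + 30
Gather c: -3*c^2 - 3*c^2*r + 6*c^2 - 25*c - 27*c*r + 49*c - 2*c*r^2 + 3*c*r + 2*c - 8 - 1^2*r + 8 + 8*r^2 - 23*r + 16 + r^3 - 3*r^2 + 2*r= c^2*(3 - 3*r) + c*(-2*r^2 - 24*r + 26) + r^3 + 5*r^2 - 22*r + 16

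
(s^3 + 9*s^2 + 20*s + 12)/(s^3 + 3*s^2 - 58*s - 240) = (s^2 + 3*s + 2)/(s^2 - 3*s - 40)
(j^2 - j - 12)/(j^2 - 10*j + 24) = (j + 3)/(j - 6)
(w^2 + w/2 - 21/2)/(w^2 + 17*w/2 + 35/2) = (w - 3)/(w + 5)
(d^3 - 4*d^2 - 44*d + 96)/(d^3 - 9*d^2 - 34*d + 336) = (d - 2)/(d - 7)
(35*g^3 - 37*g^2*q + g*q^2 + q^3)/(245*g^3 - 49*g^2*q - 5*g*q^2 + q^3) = (-g + q)/(-7*g + q)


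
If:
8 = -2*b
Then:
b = -4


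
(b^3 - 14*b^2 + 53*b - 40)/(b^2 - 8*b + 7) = (b^2 - 13*b + 40)/(b - 7)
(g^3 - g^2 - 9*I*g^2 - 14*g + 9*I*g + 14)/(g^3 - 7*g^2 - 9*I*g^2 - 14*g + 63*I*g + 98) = (g - 1)/(g - 7)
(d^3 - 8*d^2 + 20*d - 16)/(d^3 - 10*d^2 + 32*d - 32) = (d - 2)/(d - 4)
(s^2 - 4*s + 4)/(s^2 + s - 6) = (s - 2)/(s + 3)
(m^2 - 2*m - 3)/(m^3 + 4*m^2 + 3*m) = (m - 3)/(m*(m + 3))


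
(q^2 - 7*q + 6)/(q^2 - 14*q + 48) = (q - 1)/(q - 8)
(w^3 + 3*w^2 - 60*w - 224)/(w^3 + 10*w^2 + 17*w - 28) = (w - 8)/(w - 1)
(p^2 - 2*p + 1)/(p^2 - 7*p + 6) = (p - 1)/(p - 6)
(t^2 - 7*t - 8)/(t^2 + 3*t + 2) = (t - 8)/(t + 2)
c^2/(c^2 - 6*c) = c/(c - 6)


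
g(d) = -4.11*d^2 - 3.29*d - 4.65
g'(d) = -8.22*d - 3.29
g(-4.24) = -64.59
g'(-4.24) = 31.56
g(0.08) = -4.94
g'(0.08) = -3.95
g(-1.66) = -10.51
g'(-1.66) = 10.36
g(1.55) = -19.62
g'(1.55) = -16.03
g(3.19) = -56.97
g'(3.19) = -29.51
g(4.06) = -85.75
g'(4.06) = -36.66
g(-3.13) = -34.62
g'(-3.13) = 22.44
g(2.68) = -42.99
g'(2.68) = -25.32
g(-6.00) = -132.87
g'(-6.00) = 46.03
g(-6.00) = -132.87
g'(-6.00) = 46.03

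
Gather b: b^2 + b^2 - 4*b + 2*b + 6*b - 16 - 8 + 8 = 2*b^2 + 4*b - 16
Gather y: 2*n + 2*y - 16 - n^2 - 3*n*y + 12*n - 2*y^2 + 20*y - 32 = -n^2 + 14*n - 2*y^2 + y*(22 - 3*n) - 48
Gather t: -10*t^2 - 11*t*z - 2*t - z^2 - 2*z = -10*t^2 + t*(-11*z - 2) - z^2 - 2*z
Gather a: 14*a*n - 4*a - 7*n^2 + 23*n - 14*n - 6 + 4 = a*(14*n - 4) - 7*n^2 + 9*n - 2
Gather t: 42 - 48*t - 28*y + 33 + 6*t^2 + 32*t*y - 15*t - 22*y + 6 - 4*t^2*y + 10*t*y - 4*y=t^2*(6 - 4*y) + t*(42*y - 63) - 54*y + 81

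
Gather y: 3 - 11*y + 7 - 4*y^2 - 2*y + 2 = -4*y^2 - 13*y + 12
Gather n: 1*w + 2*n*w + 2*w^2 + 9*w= 2*n*w + 2*w^2 + 10*w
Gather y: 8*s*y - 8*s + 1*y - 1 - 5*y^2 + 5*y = -8*s - 5*y^2 + y*(8*s + 6) - 1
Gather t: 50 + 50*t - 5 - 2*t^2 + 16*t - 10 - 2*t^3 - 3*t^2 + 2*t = -2*t^3 - 5*t^2 + 68*t + 35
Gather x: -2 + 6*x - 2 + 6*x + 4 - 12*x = 0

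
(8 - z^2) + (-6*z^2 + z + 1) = -7*z^2 + z + 9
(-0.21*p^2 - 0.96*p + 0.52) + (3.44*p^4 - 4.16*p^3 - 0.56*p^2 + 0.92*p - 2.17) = 3.44*p^4 - 4.16*p^3 - 0.77*p^2 - 0.0399999999999999*p - 1.65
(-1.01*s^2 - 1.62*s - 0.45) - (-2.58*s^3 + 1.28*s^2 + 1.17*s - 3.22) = 2.58*s^3 - 2.29*s^2 - 2.79*s + 2.77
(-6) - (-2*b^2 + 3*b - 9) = 2*b^2 - 3*b + 3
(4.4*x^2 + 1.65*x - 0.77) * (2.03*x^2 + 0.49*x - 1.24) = 8.932*x^4 + 5.5055*x^3 - 6.2106*x^2 - 2.4233*x + 0.9548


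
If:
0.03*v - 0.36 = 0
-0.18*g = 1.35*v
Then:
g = -90.00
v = 12.00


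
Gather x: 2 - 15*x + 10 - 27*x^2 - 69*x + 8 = -27*x^2 - 84*x + 20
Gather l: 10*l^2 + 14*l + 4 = 10*l^2 + 14*l + 4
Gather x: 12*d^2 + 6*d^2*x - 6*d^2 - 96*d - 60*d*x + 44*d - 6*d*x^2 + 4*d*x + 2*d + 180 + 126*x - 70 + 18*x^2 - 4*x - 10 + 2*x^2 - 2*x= 6*d^2 - 50*d + x^2*(20 - 6*d) + x*(6*d^2 - 56*d + 120) + 100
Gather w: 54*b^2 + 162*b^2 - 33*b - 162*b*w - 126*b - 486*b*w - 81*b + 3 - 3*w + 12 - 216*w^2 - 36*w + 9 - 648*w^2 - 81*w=216*b^2 - 240*b - 864*w^2 + w*(-648*b - 120) + 24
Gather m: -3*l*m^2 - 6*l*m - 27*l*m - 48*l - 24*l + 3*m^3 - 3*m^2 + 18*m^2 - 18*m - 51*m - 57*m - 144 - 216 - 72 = -72*l + 3*m^3 + m^2*(15 - 3*l) + m*(-33*l - 126) - 432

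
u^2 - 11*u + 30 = (u - 6)*(u - 5)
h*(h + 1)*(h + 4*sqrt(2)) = h^3 + h^2 + 4*sqrt(2)*h^2 + 4*sqrt(2)*h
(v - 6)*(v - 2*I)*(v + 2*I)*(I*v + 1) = I*v^4 + v^3 - 6*I*v^3 - 6*v^2 + 4*I*v^2 + 4*v - 24*I*v - 24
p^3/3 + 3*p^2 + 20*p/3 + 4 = (p/3 + 1/3)*(p + 2)*(p + 6)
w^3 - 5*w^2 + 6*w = w*(w - 3)*(w - 2)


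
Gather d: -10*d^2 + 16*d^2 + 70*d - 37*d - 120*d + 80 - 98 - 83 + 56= 6*d^2 - 87*d - 45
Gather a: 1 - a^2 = 1 - a^2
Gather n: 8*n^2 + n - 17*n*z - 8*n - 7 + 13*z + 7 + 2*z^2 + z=8*n^2 + n*(-17*z - 7) + 2*z^2 + 14*z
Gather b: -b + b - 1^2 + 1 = 0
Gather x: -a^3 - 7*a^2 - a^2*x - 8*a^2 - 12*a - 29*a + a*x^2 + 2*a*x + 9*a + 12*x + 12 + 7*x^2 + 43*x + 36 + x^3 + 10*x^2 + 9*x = -a^3 - 15*a^2 - 32*a + x^3 + x^2*(a + 17) + x*(-a^2 + 2*a + 64) + 48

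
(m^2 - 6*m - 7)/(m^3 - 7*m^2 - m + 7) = 1/(m - 1)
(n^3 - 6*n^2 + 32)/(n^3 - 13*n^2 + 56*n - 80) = (n + 2)/(n - 5)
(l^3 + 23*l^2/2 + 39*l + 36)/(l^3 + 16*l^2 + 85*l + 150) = (l^2 + 11*l/2 + 6)/(l^2 + 10*l + 25)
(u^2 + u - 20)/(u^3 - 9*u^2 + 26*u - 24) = (u + 5)/(u^2 - 5*u + 6)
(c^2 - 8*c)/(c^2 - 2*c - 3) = c*(8 - c)/(-c^2 + 2*c + 3)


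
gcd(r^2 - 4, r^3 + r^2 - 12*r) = 1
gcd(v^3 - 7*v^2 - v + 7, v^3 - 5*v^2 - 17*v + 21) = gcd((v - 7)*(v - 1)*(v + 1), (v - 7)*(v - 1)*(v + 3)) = v^2 - 8*v + 7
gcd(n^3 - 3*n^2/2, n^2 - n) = n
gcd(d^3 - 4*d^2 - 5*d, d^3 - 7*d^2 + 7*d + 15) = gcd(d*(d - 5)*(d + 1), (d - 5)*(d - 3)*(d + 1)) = d^2 - 4*d - 5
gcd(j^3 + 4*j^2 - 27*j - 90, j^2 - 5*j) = j - 5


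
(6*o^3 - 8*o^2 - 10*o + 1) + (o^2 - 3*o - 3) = 6*o^3 - 7*o^2 - 13*o - 2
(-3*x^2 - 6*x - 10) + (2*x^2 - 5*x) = -x^2 - 11*x - 10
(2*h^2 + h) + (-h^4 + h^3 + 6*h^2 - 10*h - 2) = -h^4 + h^3 + 8*h^2 - 9*h - 2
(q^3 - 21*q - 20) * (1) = q^3 - 21*q - 20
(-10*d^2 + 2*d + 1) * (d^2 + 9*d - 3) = -10*d^4 - 88*d^3 + 49*d^2 + 3*d - 3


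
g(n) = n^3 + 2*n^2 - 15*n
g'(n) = 3*n^2 + 4*n - 15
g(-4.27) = 22.66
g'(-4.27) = 22.62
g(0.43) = -6.00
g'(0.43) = -12.73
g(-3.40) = 34.82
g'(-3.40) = 6.08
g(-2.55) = 34.67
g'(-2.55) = -5.69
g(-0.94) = 15.04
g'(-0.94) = -16.11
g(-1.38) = 21.88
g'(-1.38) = -14.81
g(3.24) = 6.41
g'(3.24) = 29.45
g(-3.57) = 33.54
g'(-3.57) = 8.95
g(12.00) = 1836.00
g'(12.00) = 465.00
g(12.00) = 1836.00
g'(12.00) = 465.00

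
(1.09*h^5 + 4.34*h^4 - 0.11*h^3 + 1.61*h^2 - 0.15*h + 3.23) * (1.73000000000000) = 1.8857*h^5 + 7.5082*h^4 - 0.1903*h^3 + 2.7853*h^2 - 0.2595*h + 5.5879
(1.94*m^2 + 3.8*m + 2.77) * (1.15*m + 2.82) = 2.231*m^3 + 9.8408*m^2 + 13.9015*m + 7.8114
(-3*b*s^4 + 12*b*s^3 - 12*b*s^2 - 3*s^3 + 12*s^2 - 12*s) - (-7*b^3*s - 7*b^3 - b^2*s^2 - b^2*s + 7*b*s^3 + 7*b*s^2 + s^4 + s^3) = 7*b^3*s + 7*b^3 + b^2*s^2 + b^2*s - 3*b*s^4 + 5*b*s^3 - 19*b*s^2 - s^4 - 4*s^3 + 12*s^2 - 12*s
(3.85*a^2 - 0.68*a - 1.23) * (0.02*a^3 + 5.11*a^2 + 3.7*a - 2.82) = 0.077*a^5 + 19.6599*a^4 + 10.7456*a^3 - 19.6583*a^2 - 2.6334*a + 3.4686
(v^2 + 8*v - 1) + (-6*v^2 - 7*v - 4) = -5*v^2 + v - 5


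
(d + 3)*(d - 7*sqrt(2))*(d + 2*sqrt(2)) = d^3 - 5*sqrt(2)*d^2 + 3*d^2 - 28*d - 15*sqrt(2)*d - 84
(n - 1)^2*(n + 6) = n^3 + 4*n^2 - 11*n + 6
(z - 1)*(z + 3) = z^2 + 2*z - 3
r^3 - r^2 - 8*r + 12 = (r - 2)^2*(r + 3)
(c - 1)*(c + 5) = c^2 + 4*c - 5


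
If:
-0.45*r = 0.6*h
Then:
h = -0.75*r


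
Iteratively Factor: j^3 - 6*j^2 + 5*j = (j - 1)*(j^2 - 5*j) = (j - 5)*(j - 1)*(j)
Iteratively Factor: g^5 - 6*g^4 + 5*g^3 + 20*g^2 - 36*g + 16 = (g - 4)*(g^4 - 2*g^3 - 3*g^2 + 8*g - 4) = (g - 4)*(g - 1)*(g^3 - g^2 - 4*g + 4) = (g - 4)*(g - 2)*(g - 1)*(g^2 + g - 2) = (g - 4)*(g - 2)*(g - 1)*(g + 2)*(g - 1)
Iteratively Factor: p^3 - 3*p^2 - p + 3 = (p - 1)*(p^2 - 2*p - 3) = (p - 3)*(p - 1)*(p + 1)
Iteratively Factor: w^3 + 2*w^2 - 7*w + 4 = (w - 1)*(w^2 + 3*w - 4) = (w - 1)^2*(w + 4)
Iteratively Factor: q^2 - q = (q - 1)*(q)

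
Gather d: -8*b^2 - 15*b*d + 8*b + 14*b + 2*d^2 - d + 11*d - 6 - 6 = -8*b^2 + 22*b + 2*d^2 + d*(10 - 15*b) - 12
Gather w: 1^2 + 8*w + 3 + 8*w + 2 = 16*w + 6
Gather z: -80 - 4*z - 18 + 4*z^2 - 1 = 4*z^2 - 4*z - 99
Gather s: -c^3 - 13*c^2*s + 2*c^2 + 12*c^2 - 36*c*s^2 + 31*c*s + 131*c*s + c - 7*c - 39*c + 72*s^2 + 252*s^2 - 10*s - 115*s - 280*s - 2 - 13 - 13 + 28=-c^3 + 14*c^2 - 45*c + s^2*(324 - 36*c) + s*(-13*c^2 + 162*c - 405)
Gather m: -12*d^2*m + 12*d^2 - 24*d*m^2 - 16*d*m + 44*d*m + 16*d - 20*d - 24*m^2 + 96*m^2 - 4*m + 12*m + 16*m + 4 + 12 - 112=12*d^2 - 4*d + m^2*(72 - 24*d) + m*(-12*d^2 + 28*d + 24) - 96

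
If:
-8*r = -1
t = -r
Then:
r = 1/8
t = -1/8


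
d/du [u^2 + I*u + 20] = 2*u + I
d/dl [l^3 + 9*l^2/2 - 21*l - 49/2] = 3*l^2 + 9*l - 21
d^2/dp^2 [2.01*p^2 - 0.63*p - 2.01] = 4.02000000000000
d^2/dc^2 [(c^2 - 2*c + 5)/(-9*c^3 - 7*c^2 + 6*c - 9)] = 2*(-81*c^6 + 486*c^5 - 2214*c^4 - 1789*c^3 - 708*c^2 + 1467*c + 162)/(729*c^9 + 1701*c^8 - 135*c^7 + 262*c^6 + 3492*c^5 - 837*c^4 - 297*c^3 + 2673*c^2 - 1458*c + 729)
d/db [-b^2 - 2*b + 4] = -2*b - 2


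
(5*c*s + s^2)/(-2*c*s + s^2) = (5*c + s)/(-2*c + s)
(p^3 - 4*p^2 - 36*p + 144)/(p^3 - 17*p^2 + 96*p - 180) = (p^2 + 2*p - 24)/(p^2 - 11*p + 30)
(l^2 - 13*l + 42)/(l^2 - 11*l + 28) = (l - 6)/(l - 4)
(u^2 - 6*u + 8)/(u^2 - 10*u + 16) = (u - 4)/(u - 8)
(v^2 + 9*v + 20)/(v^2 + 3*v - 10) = (v + 4)/(v - 2)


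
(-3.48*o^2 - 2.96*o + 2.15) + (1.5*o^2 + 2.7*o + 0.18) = -1.98*o^2 - 0.26*o + 2.33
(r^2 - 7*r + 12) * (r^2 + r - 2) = r^4 - 6*r^3 + 3*r^2 + 26*r - 24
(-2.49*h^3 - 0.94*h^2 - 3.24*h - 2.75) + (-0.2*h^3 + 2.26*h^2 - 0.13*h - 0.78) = -2.69*h^3 + 1.32*h^2 - 3.37*h - 3.53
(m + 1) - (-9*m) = 10*m + 1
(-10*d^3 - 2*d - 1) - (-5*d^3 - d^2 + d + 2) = -5*d^3 + d^2 - 3*d - 3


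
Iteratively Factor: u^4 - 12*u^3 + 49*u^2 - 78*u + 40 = (u - 1)*(u^3 - 11*u^2 + 38*u - 40) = (u - 4)*(u - 1)*(u^2 - 7*u + 10) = (u - 5)*(u - 4)*(u - 1)*(u - 2)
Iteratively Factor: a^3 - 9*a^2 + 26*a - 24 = (a - 3)*(a^2 - 6*a + 8) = (a - 4)*(a - 3)*(a - 2)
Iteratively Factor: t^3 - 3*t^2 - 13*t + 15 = (t - 1)*(t^2 - 2*t - 15) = (t - 1)*(t + 3)*(t - 5)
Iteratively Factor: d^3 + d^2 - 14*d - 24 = (d - 4)*(d^2 + 5*d + 6) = (d - 4)*(d + 2)*(d + 3)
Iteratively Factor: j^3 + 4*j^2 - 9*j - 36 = (j + 4)*(j^2 - 9) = (j + 3)*(j + 4)*(j - 3)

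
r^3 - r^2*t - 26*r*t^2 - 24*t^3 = (r - 6*t)*(r + t)*(r + 4*t)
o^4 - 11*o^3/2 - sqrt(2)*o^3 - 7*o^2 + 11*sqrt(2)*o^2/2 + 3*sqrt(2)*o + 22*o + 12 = (o - 6)*(o + 1/2)*(o - 2*sqrt(2))*(o + sqrt(2))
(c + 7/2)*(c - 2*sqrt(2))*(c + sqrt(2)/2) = c^3 - 3*sqrt(2)*c^2/2 + 7*c^2/2 - 21*sqrt(2)*c/4 - 2*c - 7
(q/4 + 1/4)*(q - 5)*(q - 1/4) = q^3/4 - 17*q^2/16 - q + 5/16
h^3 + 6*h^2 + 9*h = h*(h + 3)^2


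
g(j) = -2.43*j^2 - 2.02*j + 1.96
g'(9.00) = -45.76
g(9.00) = -213.05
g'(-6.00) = 27.14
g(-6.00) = -73.40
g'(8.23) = -42.02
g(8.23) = -179.26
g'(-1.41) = 4.83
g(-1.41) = -0.02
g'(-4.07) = 17.76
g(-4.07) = -30.07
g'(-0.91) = 2.40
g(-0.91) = 1.79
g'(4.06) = -21.75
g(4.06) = -46.30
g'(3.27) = -17.91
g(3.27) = -30.63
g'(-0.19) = -1.10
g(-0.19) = 2.26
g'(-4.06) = 17.71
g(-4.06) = -29.89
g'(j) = -4.86*j - 2.02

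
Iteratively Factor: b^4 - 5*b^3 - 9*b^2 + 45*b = (b + 3)*(b^3 - 8*b^2 + 15*b) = b*(b + 3)*(b^2 - 8*b + 15) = b*(b - 3)*(b + 3)*(b - 5)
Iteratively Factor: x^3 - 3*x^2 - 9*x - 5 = (x - 5)*(x^2 + 2*x + 1) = (x - 5)*(x + 1)*(x + 1)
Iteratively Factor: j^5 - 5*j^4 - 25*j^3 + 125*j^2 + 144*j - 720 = (j - 5)*(j^4 - 25*j^2 + 144) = (j - 5)*(j - 3)*(j^3 + 3*j^2 - 16*j - 48) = (j - 5)*(j - 4)*(j - 3)*(j^2 + 7*j + 12) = (j - 5)*(j - 4)*(j - 3)*(j + 3)*(j + 4)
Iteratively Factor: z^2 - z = (z - 1)*(z)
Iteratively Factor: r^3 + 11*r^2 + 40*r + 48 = (r + 4)*(r^2 + 7*r + 12) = (r + 4)^2*(r + 3)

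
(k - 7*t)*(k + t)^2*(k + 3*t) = k^4 - 2*k^3*t - 28*k^2*t^2 - 46*k*t^3 - 21*t^4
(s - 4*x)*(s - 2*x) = s^2 - 6*s*x + 8*x^2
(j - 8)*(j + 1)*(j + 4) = j^3 - 3*j^2 - 36*j - 32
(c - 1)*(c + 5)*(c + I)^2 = c^4 + 4*c^3 + 2*I*c^3 - 6*c^2 + 8*I*c^2 - 4*c - 10*I*c + 5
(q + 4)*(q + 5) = q^2 + 9*q + 20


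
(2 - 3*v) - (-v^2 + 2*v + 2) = v^2 - 5*v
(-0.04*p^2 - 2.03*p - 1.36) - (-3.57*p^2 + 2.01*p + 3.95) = 3.53*p^2 - 4.04*p - 5.31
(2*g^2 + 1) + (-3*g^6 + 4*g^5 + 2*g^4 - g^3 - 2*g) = -3*g^6 + 4*g^5 + 2*g^4 - g^3 + 2*g^2 - 2*g + 1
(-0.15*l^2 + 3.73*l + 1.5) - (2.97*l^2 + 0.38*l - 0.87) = -3.12*l^2 + 3.35*l + 2.37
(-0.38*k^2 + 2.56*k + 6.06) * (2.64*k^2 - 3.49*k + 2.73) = -1.0032*k^4 + 8.0846*k^3 + 6.0266*k^2 - 14.1606*k + 16.5438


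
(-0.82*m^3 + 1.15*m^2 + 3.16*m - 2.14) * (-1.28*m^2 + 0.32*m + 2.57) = 1.0496*m^5 - 1.7344*m^4 - 5.7842*m^3 + 6.7059*m^2 + 7.4364*m - 5.4998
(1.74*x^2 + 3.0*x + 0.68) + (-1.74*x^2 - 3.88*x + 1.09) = 1.77 - 0.88*x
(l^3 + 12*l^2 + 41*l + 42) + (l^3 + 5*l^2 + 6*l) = 2*l^3 + 17*l^2 + 47*l + 42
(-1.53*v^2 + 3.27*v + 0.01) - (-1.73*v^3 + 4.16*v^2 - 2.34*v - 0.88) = 1.73*v^3 - 5.69*v^2 + 5.61*v + 0.89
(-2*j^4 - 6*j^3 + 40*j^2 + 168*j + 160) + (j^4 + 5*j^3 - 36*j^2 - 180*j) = -j^4 - j^3 + 4*j^2 - 12*j + 160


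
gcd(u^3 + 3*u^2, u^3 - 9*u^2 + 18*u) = u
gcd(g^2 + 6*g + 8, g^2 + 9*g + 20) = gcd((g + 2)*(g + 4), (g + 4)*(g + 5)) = g + 4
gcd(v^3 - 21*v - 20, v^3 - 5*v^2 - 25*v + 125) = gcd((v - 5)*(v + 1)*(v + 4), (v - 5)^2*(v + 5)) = v - 5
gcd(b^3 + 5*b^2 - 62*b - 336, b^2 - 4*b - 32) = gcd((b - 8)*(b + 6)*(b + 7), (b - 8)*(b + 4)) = b - 8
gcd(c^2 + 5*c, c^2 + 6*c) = c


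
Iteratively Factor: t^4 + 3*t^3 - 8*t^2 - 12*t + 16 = (t + 2)*(t^3 + t^2 - 10*t + 8) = (t - 2)*(t + 2)*(t^2 + 3*t - 4) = (t - 2)*(t - 1)*(t + 2)*(t + 4)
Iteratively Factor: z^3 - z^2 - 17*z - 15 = (z + 1)*(z^2 - 2*z - 15) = (z - 5)*(z + 1)*(z + 3)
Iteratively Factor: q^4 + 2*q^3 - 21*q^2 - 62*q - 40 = (q + 2)*(q^3 - 21*q - 20) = (q + 1)*(q + 2)*(q^2 - q - 20) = (q - 5)*(q + 1)*(q + 2)*(q + 4)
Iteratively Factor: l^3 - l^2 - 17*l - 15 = (l + 1)*(l^2 - 2*l - 15) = (l - 5)*(l + 1)*(l + 3)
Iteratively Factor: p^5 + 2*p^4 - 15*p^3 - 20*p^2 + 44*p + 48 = (p - 3)*(p^4 + 5*p^3 - 20*p - 16) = (p - 3)*(p + 1)*(p^3 + 4*p^2 - 4*p - 16) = (p - 3)*(p + 1)*(p + 2)*(p^2 + 2*p - 8) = (p - 3)*(p + 1)*(p + 2)*(p + 4)*(p - 2)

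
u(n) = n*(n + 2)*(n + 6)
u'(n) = n*(n + 2) + n*(n + 6) + (n + 2)*(n + 6)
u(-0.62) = -4.60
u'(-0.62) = 3.23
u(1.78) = 52.35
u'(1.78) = 49.99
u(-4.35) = 16.87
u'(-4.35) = -0.83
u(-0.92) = -5.05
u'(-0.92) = -0.18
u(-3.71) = 14.53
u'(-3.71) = -6.07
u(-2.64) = 5.68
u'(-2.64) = -9.33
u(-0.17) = -1.81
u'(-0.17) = 9.37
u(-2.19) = 1.59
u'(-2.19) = -8.65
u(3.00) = 135.00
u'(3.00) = 87.00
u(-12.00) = -720.00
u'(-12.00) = 252.00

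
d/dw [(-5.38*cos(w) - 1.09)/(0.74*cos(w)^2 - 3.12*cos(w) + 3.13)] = (-3.9812*cos(w)^2 - 1.6132*cos(w) + 20.2402)*sin(w)/(0.5476*cos(w)^4 - 4.6176*cos(w)^3 + 14.3668*cos(w)^2 - 19.5312*cos(w) + 9.7969)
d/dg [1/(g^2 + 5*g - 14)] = (-2*g - 5)/(g^2 + 5*g - 14)^2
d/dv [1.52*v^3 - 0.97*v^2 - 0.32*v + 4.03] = 4.56*v^2 - 1.94*v - 0.32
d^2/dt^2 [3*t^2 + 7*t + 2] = 6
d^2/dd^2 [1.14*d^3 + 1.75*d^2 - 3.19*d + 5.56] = 6.84*d + 3.5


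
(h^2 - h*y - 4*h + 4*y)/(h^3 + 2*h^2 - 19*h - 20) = (h - y)/(h^2 + 6*h + 5)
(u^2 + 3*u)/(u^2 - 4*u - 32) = u*(u + 3)/(u^2 - 4*u - 32)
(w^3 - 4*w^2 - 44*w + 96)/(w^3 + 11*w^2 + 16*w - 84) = (w - 8)/(w + 7)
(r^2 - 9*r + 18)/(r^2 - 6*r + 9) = (r - 6)/(r - 3)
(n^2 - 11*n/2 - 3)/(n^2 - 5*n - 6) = (n + 1/2)/(n + 1)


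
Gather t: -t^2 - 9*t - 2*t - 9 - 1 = -t^2 - 11*t - 10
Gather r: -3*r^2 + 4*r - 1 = -3*r^2 + 4*r - 1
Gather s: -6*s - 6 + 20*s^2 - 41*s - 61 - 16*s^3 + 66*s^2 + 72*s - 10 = -16*s^3 + 86*s^2 + 25*s - 77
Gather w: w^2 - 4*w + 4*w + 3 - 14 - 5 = w^2 - 16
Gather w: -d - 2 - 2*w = -d - 2*w - 2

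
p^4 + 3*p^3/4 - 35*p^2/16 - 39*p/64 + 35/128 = (p - 5/4)*(p - 1/4)*(p + 1/2)*(p + 7/4)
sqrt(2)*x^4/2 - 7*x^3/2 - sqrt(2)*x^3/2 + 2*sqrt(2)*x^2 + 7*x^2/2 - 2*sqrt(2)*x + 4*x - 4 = (x - 1)*(x - 2*sqrt(2))^2*(sqrt(2)*x/2 + 1/2)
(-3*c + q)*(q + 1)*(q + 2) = -3*c*q^2 - 9*c*q - 6*c + q^3 + 3*q^2 + 2*q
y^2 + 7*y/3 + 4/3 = (y + 1)*(y + 4/3)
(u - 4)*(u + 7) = u^2 + 3*u - 28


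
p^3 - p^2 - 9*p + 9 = (p - 3)*(p - 1)*(p + 3)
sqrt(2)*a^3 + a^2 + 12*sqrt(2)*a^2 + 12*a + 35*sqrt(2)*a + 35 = (a + 5)*(a + 7)*(sqrt(2)*a + 1)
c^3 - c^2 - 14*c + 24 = (c - 3)*(c - 2)*(c + 4)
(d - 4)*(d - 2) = d^2 - 6*d + 8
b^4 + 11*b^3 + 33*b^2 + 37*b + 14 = (b + 1)^2*(b + 2)*(b + 7)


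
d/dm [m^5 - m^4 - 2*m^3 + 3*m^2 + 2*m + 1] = 5*m^4 - 4*m^3 - 6*m^2 + 6*m + 2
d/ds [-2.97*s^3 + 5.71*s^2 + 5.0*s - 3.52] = -8.91*s^2 + 11.42*s + 5.0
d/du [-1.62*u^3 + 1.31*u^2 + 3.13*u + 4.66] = -4.86*u^2 + 2.62*u + 3.13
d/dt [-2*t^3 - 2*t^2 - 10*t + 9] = -6*t^2 - 4*t - 10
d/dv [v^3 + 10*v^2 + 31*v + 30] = 3*v^2 + 20*v + 31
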